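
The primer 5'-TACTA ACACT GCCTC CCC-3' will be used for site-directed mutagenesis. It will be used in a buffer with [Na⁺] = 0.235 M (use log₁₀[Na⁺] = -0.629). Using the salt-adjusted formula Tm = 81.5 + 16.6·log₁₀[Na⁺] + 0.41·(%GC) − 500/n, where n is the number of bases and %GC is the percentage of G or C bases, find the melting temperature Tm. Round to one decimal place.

66.1°C

Length n = 18. Scanning the sequence gives T=4, A=4, C=9, G=1.
G+C = 10, so %GC = 10/18 × 100 = 55.556%
Salt term: 16.6 × (-0.629) = -10.441
GC term: 0.41 × 55.556 = 22.778; length term: −500/18 = −27.778
Tm = 81.5 + (-10.441) + 22.778 − 27.778 = 66.059 → 66.1°C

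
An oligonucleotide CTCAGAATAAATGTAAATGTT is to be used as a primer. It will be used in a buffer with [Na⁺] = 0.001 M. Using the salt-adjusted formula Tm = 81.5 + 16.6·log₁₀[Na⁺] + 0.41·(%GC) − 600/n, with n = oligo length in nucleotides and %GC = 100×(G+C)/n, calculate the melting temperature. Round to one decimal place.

12.9°C

Length n = 21. A=9, C=2, G=3, T=7
G+C = 5, so %GC = 5/21 × 100 = 23.81%
Salt term: 16.6 × (-3) = -49.8
GC term: 0.41 × 23.81 = 9.762; length term: −600/21 = −28.571
Tm = 81.5 + (-49.8) + 9.762 − 28.571 = 12.891 → 12.9°C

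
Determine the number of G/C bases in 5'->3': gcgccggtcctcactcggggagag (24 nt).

Counting bases: C=8, T=3, A=3, G=10
G+C = 10 + 8 = 18

18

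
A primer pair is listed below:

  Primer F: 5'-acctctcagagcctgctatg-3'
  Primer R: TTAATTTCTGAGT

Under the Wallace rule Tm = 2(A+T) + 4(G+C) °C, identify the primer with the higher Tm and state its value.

Primer F: A+T=9, G+C=11 → Tm = 2(9)+4(11) = 62°C
Primer R: A+T=10, G+C=3 → Tm = 2(10)+4(3) = 32°C
62°C vs 32°C → primer F is higher.

Primer F, 62°C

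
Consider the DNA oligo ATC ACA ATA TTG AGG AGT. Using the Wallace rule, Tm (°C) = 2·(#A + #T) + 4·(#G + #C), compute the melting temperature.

A=7, T=5, G=4, C=2
A+T = 12, G+C = 6
Tm = 4·6 + 2·12 = 24 + 24 = 48°C

48°C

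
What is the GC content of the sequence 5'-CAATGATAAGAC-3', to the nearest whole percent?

Base counts: C=2, A=6, G=2, T=2
G+C = 2 + 2 = 4 out of 12 bases
%GC = 4/12 × 100 = 33.33% ≈ 33%

33%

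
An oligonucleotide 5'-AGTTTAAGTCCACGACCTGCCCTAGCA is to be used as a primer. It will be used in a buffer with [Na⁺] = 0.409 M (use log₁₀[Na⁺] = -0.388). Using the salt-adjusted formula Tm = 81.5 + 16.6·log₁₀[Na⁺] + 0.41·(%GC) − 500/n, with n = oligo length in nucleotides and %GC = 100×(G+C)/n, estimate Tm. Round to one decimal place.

77.8°C

Length n = 27. Scanning the sequence gives G=5, A=7, T=6, C=9.
G+C = 14, so %GC = 14/27 × 100 = 51.852%
Salt term: 16.6 × (-0.388) = -6.441
GC term: 0.41 × 51.852 = 21.259; length term: −500/27 = −18.519
Tm = 81.5 + (-6.441) + 21.259 − 18.519 = 77.799 → 77.8°C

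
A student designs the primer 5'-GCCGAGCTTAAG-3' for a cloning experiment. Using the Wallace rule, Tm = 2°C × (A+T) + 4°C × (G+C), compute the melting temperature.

Base counts: C=3, A=3, T=2, G=4
So N_AT = 5 and N_GC = 7.
Tm = 2(5) + 4(7) = 10 + 28 = 38°C

38°C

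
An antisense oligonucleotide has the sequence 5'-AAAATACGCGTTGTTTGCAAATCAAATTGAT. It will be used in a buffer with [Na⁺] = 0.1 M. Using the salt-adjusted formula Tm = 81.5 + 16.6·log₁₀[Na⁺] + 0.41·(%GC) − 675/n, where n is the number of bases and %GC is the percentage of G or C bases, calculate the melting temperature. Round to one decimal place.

Length n = 31. T=10, A=12, G=5, C=4
G+C = 9, so %GC = 9/31 × 100 = 29.032%
Salt term: 16.6 × (-1) = -16.6
GC term: 0.41 × 29.032 = 11.903; length term: −675/31 = −21.774
Tm = 81.5 + (-16.6) + 11.903 − 21.774 = 55.029 → 55.0°C

55.0°C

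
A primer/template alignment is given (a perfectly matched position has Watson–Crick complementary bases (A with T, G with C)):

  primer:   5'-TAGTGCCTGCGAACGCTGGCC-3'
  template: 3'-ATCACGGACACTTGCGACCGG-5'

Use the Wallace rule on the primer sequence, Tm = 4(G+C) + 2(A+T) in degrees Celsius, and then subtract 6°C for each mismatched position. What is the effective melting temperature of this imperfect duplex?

64°C

Primer base counts: A=3, T=4, G=7, C=7 → A+T=7, G+C=14
Perfect-match Tm = 2(7) + 4(14) = 14 + 56 = 70°C
Mismatches (positions where the bases are not complementary): 1 (at position 10)
Effective Tm = 70 − 1×6 = 70 − 6 = 64°C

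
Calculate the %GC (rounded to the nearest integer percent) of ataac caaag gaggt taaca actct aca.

Counting bases: G=4, A=13, T=5, C=6
G+C = 4 + 6 = 10 out of 28 bases
%GC = 10/28 × 100 = 35.71% ≈ 36%

36%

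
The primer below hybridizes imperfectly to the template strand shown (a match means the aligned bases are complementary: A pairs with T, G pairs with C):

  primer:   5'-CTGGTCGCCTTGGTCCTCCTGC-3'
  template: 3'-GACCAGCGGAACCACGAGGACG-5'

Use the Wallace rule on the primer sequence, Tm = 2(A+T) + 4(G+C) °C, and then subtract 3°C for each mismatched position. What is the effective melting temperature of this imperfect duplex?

Primer base counts: A=0, T=7, G=6, C=9 → A+T=7, G+C=15
Perfect-match Tm = 2(7) + 4(15) = 14 + 60 = 74°C
Mismatches (positions where the bases are not complementary): 1 (at position 15)
Effective Tm = 74 − 1×3 = 74 − 3 = 71°C

71°C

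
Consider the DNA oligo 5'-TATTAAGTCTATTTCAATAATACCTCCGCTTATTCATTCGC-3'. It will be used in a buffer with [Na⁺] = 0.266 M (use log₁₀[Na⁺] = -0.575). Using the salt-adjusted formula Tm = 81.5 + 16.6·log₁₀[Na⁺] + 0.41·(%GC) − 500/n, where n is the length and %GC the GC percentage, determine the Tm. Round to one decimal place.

72.8°C

Length n = 41. Scanning the sequence gives C=10, A=11, G=3, T=17.
G+C = 13, so %GC = 13/41 × 100 = 31.707%
Salt term: 16.6 × (-0.575) = -9.545
GC term: 0.41 × 31.707 = 13; length term: −500/41 = −12.195
Tm = 81.5 + (-9.545) + 13 − 12.195 = 72.76 → 72.8°C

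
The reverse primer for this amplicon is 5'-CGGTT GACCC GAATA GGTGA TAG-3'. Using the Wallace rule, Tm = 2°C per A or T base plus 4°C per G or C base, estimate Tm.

Counting bases: T=5, A=6, C=4, G=8
So N_AT = 11 and N_GC = 12.
Tm = 2(11) + 4(12) = 22 + 48 = 70°C

70°C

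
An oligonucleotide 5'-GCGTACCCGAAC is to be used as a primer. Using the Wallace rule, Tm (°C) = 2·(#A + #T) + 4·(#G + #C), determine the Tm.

40°C

Scanning the sequence gives A=3, T=1, G=3, C=5.
A+T = 4, G+C = 8
Tm = 2(4) + 4(8) = 8 + 32 = 40°C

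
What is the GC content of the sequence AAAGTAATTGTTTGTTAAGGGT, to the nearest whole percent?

27%

Counting bases: A=7, T=9, G=6, C=0
G+C = 6 + 0 = 6 out of 22 bases
%GC = 6/22 × 100 = 27.27% ≈ 27%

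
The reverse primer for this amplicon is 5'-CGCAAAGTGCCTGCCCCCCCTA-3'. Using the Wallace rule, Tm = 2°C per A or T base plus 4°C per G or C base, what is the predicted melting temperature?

74°C

G=4, T=3, A=4, C=11
So N_AT = 7 and N_GC = 15.
Tm = 2(7) + 4(15) = 14 + 60 = 74°C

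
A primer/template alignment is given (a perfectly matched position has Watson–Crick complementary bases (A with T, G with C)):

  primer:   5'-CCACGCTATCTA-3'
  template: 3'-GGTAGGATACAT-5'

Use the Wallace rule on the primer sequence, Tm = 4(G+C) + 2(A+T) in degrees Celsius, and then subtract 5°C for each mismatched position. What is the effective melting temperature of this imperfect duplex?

21°C

Primer base counts: A=3, T=3, G=1, C=5 → A+T=6, G+C=6
Perfect-match Tm = 2(6) + 4(6) = 12 + 24 = 36°C
Mismatches (positions where the bases are not complementary): 3 (at positions 4, 5, 10)
Effective Tm = 36 − 3×5 = 36 − 15 = 21°C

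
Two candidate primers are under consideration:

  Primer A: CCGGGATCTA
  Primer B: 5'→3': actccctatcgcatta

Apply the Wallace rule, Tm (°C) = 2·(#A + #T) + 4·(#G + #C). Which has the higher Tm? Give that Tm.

Primer A: A+T=4, G+C=6 → Tm = 2(4)+4(6) = 32°C
Primer B: A+T=9, G+C=7 → Tm = 2(9)+4(7) = 46°C
32°C vs 46°C → primer B is higher.

Primer B, 46°C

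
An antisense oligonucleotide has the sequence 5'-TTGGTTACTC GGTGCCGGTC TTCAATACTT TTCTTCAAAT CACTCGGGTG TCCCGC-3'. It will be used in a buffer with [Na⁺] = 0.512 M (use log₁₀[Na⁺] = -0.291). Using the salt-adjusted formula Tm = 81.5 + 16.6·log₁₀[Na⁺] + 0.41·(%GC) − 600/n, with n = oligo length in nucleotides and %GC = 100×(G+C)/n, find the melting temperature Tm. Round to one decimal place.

86.5°C

Length n = 56. Counting bases: C=16, G=12, T=20, A=8
G+C = 28, so %GC = 28/56 × 100 = 50%
Salt term: 16.6 × (-0.291) = -4.831
GC term: 0.41 × 50 = 20.5; length term: −600/56 = −10.714
Tm = 81.5 + (-4.831) + 20.5 − 10.714 = 86.455 → 86.5°C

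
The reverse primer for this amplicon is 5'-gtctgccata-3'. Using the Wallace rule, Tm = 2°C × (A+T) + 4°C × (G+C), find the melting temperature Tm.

Counting bases: G=2, C=3, A=2, T=3
A+T = 5, G+C = 5
Tm = 2×5 + 4×5 = 30°C

30°C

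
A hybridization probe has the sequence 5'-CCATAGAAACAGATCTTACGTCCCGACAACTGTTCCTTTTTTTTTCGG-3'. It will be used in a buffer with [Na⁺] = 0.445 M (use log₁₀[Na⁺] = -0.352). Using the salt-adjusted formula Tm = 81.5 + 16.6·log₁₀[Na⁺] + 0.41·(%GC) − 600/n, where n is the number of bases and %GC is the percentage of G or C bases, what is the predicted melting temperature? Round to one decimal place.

80.2°C

Length n = 48. Scanning the sequence gives G=7, A=11, C=13, T=17.
G+C = 20, so %GC = 20/48 × 100 = 41.667%
Salt term: 16.6 × (-0.352) = -5.843
GC term: 0.41 × 41.667 = 17.083; length term: −600/48 = −12.5
Tm = 81.5 + (-5.843) + 17.083 − 12.5 = 80.24 → 80.2°C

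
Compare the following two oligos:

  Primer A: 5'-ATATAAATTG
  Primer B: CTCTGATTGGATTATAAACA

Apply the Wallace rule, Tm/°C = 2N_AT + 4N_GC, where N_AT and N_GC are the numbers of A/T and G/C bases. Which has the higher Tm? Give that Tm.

Primer B, 52°C

Primer A: A+T=9, G+C=1 → Tm = 2(9)+4(1) = 22°C
Primer B: A+T=14, G+C=6 → Tm = 2(14)+4(6) = 52°C
22°C vs 52°C → primer B is higher.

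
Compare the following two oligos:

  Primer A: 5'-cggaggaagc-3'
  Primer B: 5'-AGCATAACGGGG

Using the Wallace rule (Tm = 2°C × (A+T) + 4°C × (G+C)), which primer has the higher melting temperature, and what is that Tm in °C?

Primer A: A+T=3, G+C=7 → Tm = 2(3)+4(7) = 34°C
Primer B: A+T=5, G+C=7 → Tm = 2(5)+4(7) = 38°C
34°C vs 38°C → primer B is higher.

Primer B, 38°C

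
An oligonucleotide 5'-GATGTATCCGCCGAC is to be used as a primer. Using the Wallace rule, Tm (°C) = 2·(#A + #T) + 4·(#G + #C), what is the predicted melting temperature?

48°C

T=3, C=5, A=3, G=4
So N_AT = 6 and N_GC = 9.
Tm = 4·9 + 2·6 = 36 + 12 = 48°C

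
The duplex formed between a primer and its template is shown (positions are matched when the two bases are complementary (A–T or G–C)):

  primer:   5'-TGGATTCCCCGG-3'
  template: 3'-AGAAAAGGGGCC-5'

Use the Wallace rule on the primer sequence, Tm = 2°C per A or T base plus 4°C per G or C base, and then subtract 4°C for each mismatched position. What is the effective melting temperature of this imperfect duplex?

28°C

Primer base counts: A=1, T=3, G=4, C=4 → A+T=4, G+C=8
Perfect-match Tm = 2(4) + 4(8) = 8 + 32 = 40°C
Mismatches (positions where the bases are not complementary): 3 (at positions 2, 3, 4)
Effective Tm = 40 − 3×4 = 40 − 12 = 28°C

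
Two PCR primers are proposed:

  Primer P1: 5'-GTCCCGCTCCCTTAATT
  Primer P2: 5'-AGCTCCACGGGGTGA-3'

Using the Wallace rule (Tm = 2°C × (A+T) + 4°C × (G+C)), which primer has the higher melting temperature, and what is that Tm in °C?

Primer P1: A+T=8, G+C=9 → Tm = 2(8)+4(9) = 52°C
Primer P2: A+T=5, G+C=10 → Tm = 2(5)+4(10) = 50°C
52°C vs 50°C → primer P1 is higher.

Primer P1, 52°C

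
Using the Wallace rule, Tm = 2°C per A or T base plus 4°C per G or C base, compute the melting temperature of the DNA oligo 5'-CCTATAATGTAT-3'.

Base counts: G=1, T=5, A=4, C=2
So N_AT = 9 and N_GC = 3.
Tm = 2(9) + 4(3) = 18 + 12 = 30°C

30°C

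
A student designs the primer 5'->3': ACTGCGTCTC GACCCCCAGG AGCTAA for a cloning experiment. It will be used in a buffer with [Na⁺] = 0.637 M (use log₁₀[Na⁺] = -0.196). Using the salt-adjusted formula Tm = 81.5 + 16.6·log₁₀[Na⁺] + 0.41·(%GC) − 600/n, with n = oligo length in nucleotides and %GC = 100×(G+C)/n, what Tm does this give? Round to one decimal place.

Length n = 26. Counting bases: G=6, A=6, C=10, T=4
G+C = 16, so %GC = 16/26 × 100 = 61.538%
Salt term: 16.6 × (-0.196) = -3.254
GC term: 0.41 × 61.538 = 25.231; length term: −600/26 = −23.077
Tm = 81.5 + (-3.254) + 25.231 − 23.077 = 80.4 → 80.4°C

80.4°C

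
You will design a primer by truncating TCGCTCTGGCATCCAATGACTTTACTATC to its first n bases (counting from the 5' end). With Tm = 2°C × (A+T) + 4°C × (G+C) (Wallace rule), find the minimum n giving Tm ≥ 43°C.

First 13 bases: TCGCTCTGGCATC → Tm = 42°C (< 43°C)
First 14 bases: TCGCTCTGGCATCC → Tm = 46°C (≥ 43°C)
Since every base adds ≥2°C, Tm only increases with n, so the threshold is first crossed at n = 14.

n = 14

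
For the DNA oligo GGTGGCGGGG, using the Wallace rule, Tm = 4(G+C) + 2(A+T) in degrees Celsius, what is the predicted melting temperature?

38°C

Base counts: T=1, A=0, G=8, C=1
So N_AT = 1 and N_GC = 9.
Tm = 2×1 + 4×9 = 38°C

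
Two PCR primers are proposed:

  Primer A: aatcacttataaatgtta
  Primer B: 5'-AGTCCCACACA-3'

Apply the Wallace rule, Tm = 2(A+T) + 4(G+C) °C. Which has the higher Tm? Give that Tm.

Primer A, 42°C

Primer A: A+T=15, G+C=3 → Tm = 2(15)+4(3) = 42°C
Primer B: A+T=5, G+C=6 → Tm = 2(5)+4(6) = 34°C
42°C vs 34°C → primer A is higher.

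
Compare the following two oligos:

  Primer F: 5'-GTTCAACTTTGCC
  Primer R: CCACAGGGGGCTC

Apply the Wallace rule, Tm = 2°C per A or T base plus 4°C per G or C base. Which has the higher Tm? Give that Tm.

Primer R, 46°C

Primer F: A+T=7, G+C=6 → Tm = 2(7)+4(6) = 38°C
Primer R: A+T=3, G+C=10 → Tm = 2(3)+4(10) = 46°C
38°C vs 46°C → primer R is higher.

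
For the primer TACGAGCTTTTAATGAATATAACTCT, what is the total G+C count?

Scanning the sequence gives T=10, C=4, G=3, A=9.
Total G or C: 3 + 4 = 7

7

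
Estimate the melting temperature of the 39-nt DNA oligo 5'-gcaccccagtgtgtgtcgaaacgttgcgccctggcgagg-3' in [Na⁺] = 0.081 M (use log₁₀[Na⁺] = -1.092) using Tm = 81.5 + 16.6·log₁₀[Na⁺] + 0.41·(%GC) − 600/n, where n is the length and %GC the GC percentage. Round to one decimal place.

Length n = 39. A=6, G=14, T=7, C=12
G+C = 26, so %GC = 26/39 × 100 = 66.667%
Salt term: 16.6 × (-1.092) = -18.127
GC term: 0.41 × 66.667 = 27.333; length term: −600/39 = −15.385
Tm = 81.5 + (-18.127) + 27.333 − 15.385 = 75.321 → 75.3°C

75.3°C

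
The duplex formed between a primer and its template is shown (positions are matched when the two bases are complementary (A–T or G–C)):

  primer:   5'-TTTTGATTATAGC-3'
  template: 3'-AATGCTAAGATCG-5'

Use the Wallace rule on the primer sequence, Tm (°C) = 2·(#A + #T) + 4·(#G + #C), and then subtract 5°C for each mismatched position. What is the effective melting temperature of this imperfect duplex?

Primer base counts: A=3, T=7, G=2, C=1 → A+T=10, G+C=3
Perfect-match Tm = 2(10) + 4(3) = 20 + 12 = 32°C
Mismatches (positions where the bases are not complementary): 3 (at positions 3, 4, 9)
Effective Tm = 32 − 3×5 = 32 − 15 = 17°C

17°C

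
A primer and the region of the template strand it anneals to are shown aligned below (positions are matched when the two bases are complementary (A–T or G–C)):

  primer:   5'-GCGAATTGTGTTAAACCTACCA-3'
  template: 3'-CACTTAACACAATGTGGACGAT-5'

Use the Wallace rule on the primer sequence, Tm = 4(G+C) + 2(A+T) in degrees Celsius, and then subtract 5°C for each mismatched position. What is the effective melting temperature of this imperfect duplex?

42°C

Primer base counts: A=7, T=6, G=4, C=5 → A+T=13, G+C=9
Perfect-match Tm = 2(13) + 4(9) = 26 + 36 = 62°C
Mismatches (positions where the bases are not complementary): 4 (at positions 2, 14, 19, 21)
Effective Tm = 62 − 4×5 = 62 − 20 = 42°C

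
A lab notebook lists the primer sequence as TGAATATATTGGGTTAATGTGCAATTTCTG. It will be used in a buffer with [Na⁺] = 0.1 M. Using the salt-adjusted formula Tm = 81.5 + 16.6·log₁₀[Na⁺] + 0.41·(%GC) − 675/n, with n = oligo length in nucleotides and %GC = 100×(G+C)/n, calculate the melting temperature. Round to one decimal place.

Length n = 30. Counting bases: A=8, G=7, C=2, T=13
G+C = 9, so %GC = 9/30 × 100 = 30%
Salt term: 16.6 × (-1) = -16.6
GC term: 0.41 × 30 = 12.3; length term: −675/30 = −22.5
Tm = 81.5 + (-16.6) + 12.3 − 22.5 = 54.7 → 54.7°C

54.7°C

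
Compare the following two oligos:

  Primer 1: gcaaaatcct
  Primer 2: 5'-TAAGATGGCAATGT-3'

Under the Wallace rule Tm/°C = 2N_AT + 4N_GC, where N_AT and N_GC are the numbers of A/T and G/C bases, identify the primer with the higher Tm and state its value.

Primer 2, 38°C

Primer 1: A+T=6, G+C=4 → Tm = 2(6)+4(4) = 28°C
Primer 2: A+T=9, G+C=5 → Tm = 2(9)+4(5) = 38°C
28°C vs 38°C → primer 2 is higher.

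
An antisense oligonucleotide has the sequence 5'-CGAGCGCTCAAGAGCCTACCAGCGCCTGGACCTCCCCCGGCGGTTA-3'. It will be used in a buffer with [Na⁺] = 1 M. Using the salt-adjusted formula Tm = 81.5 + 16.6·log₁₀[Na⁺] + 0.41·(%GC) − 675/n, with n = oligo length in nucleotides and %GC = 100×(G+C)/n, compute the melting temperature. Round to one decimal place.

Length n = 46. Counting bases: A=8, C=19, G=13, T=6
G+C = 32, so %GC = 32/46 × 100 = 69.565%
Salt term: 16.6 × (0) = 0
GC term: 0.41 × 69.565 = 28.522; length term: −675/46 = −14.674
Tm = 81.5 + (0) + 28.522 − 14.674 = 95.348 → 95.3°C

95.3°C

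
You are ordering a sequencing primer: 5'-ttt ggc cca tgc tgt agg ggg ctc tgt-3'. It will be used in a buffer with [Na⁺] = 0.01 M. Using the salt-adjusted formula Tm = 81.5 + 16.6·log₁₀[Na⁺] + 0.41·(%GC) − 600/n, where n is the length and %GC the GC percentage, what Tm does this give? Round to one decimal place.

50.4°C

Length n = 27. Base counts: G=10, T=9, A=2, C=6
G+C = 16, so %GC = 16/27 × 100 = 59.259%
Salt term: 16.6 × (-2) = -33.2
GC term: 0.41 × 59.259 = 24.296; length term: −600/27 = −22.222
Tm = 81.5 + (-33.2) + 24.296 − 22.222 = 50.374 → 50.4°C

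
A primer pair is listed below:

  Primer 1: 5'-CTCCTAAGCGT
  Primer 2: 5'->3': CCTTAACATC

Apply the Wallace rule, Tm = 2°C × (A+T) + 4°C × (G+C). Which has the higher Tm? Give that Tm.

Primer 1: A+T=5, G+C=6 → Tm = 2(5)+4(6) = 34°C
Primer 2: A+T=6, G+C=4 → Tm = 2(6)+4(4) = 28°C
34°C vs 28°C → primer 1 is higher.

Primer 1, 34°C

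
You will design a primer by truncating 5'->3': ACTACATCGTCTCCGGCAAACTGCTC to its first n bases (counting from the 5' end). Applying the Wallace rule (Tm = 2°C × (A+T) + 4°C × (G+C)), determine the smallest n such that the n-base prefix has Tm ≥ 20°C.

n = 8

First 7 bases: ACTACAT → Tm = 18°C (< 20°C)
First 8 bases: ACTACATC → Tm = 22°C (≥ 20°C)
Each additional base adds 2°C (A/T) or 4°C (G/C), so Tm is non-decreasing in n; n = 8 is the first length to reach 20°C.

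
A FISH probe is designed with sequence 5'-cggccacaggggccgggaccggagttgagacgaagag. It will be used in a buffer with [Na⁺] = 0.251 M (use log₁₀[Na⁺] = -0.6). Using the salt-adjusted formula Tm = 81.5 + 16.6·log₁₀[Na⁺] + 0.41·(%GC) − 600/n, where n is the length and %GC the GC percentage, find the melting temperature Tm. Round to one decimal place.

Length n = 37. Base counts: A=9, C=9, T=2, G=17
G+C = 26, so %GC = 26/37 × 100 = 70.27%
Salt term: 16.6 × (-0.6) = -9.96
GC term: 0.41 × 70.27 = 28.811; length term: −600/37 = −16.216
Tm = 81.5 + (-9.96) + 28.811 − 16.216 = 84.135 → 84.1°C

84.1°C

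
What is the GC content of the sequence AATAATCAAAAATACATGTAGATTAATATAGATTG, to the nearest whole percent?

G=4, A=18, C=2, T=11
G+C = 4 + 2 = 6 out of 35 bases
%GC = 6/35 × 100 = 17.14% ≈ 17%

17%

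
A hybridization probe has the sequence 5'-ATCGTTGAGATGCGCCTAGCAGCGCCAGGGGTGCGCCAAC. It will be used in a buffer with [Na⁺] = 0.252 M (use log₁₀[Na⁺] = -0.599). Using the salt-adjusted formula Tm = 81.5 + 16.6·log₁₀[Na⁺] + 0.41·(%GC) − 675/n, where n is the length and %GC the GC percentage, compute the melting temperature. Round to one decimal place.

81.3°C

Length n = 40. Counting bases: G=14, A=8, C=12, T=6
G+C = 26, so %GC = 26/40 × 100 = 65%
Salt term: 16.6 × (-0.599) = -9.943
GC term: 0.41 × 65 = 26.65; length term: −675/40 = −16.875
Tm = 81.5 + (-9.943) + 26.65 − 16.875 = 81.332 → 81.3°C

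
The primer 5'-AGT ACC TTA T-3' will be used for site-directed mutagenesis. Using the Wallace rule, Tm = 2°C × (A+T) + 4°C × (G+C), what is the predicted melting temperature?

26°C

Counting bases: T=4, C=2, G=1, A=3
A+T = 7, G+C = 3
Tm = 4·3 + 2·7 = 12 + 14 = 26°C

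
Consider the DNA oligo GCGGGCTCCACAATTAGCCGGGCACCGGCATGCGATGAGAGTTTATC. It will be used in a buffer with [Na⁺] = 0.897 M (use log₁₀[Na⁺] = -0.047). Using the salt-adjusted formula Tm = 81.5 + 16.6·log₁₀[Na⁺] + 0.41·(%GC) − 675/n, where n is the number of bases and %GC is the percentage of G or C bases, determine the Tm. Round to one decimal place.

90.8°C

Length n = 47. C=13, A=10, G=15, T=9
G+C = 28, so %GC = 28/47 × 100 = 59.574%
Salt term: 16.6 × (-0.047) = -0.78
GC term: 0.41 × 59.574 = 24.425; length term: −675/47 = −14.362
Tm = 81.5 + (-0.78) + 24.425 − 14.362 = 90.783 → 90.8°C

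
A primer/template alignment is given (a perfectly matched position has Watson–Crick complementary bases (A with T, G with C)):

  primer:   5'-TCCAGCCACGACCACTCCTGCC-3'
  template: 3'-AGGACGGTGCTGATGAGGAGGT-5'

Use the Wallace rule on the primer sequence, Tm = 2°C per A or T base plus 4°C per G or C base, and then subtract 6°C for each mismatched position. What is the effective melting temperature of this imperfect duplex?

Primer base counts: A=4, T=3, G=3, C=12 → A+T=7, G+C=15
Perfect-match Tm = 2(7) + 4(15) = 14 + 60 = 74°C
Mismatches (positions where the bases are not complementary): 4 (at positions 4, 13, 20, 22)
Effective Tm = 74 − 4×6 = 74 − 24 = 50°C

50°C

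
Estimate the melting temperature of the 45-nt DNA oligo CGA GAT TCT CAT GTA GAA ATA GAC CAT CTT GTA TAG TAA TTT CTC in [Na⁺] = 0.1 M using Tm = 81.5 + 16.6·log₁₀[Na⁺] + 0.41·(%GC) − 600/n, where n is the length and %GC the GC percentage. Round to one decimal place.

65.2°C

Length n = 45. Base counts: A=14, G=7, C=8, T=16
G+C = 15, so %GC = 15/45 × 100 = 33.333%
Salt term: 16.6 × (-1) = -16.6
GC term: 0.41 × 33.333 = 13.667; length term: −600/45 = −13.333
Tm = 81.5 + (-16.6) + 13.667 − 13.333 = 65.234 → 65.2°C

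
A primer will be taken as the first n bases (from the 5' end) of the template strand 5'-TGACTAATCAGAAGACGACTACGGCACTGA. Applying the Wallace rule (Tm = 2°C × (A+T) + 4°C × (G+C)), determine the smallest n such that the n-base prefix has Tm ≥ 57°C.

First 20 bases: TGACTAATCAGAAGACGACT → Tm = 56°C (< 57°C)
First 21 bases: TGACTAATCAGAAGACGACTA → Tm = 58°C (≥ 57°C)
Each additional base adds 2°C (A/T) or 4°C (G/C), so Tm is non-decreasing in n; n = 21 is the first length to reach 57°C.

n = 21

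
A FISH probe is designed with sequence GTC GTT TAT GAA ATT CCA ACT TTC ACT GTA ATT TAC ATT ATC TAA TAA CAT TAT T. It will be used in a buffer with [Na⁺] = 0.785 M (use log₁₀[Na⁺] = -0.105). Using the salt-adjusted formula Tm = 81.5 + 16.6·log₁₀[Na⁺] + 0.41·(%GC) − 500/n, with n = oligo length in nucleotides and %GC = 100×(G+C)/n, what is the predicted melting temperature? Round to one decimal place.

80.4°C

Length n = 55. Counting bases: C=9, A=18, G=4, T=24
G+C = 13, so %GC = 13/55 × 100 = 23.636%
Salt term: 16.6 × (-0.105) = -1.743
GC term: 0.41 × 23.636 = 9.691; length term: −500/55 = −9.091
Tm = 81.5 + (-1.743) + 9.691 − 9.091 = 80.357 → 80.4°C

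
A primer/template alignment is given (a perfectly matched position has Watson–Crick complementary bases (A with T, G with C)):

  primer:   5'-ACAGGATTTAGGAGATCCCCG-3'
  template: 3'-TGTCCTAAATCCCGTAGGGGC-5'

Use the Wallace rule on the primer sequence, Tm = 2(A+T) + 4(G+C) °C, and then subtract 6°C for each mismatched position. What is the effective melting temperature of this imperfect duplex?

52°C

Primer base counts: A=6, T=4, G=6, C=5 → A+T=10, G+C=11
Perfect-match Tm = 2(10) + 4(11) = 20 + 44 = 64°C
Mismatches (positions where the bases are not complementary): 2 (at positions 13, 14)
Effective Tm = 64 − 2×6 = 64 − 12 = 52°C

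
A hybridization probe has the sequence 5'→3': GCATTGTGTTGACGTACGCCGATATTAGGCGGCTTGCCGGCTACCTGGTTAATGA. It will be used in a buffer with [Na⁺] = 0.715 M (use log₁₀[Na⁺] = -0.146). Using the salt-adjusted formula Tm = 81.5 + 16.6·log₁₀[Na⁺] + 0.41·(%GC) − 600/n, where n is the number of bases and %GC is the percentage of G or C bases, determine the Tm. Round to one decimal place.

89.8°C

Length n = 55. Base counts: T=16, C=12, A=10, G=17
G+C = 29, so %GC = 29/55 × 100 = 52.727%
Salt term: 16.6 × (-0.146) = -2.424
GC term: 0.41 × 52.727 = 21.618; length term: −600/55 = −10.909
Tm = 81.5 + (-2.424) + 21.618 − 10.909 = 89.785 → 89.8°C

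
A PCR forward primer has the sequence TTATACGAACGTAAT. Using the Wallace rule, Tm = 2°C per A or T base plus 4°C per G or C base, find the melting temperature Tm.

38°C

G=2, T=5, C=2, A=6
A+T = 11, G+C = 4
Tm = 2×11 + 4×4 = 38°C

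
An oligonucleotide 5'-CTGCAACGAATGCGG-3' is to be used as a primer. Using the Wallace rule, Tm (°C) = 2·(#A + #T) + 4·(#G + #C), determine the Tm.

Base counts: T=2, C=4, G=5, A=4
A+T = 6, G+C = 9
Tm = 2×6 + 4×9 = 48°C

48°C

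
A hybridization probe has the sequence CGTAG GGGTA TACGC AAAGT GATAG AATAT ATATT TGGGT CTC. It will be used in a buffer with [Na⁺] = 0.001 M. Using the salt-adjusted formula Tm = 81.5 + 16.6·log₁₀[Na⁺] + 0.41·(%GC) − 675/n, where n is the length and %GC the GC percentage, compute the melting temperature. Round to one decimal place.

32.2°C

Length n = 43. C=5, A=13, G=12, T=13
G+C = 17, so %GC = 17/43 × 100 = 39.535%
Salt term: 16.6 × (-3) = -49.8
GC term: 0.41 × 39.535 = 16.209; length term: −675/43 = −15.698
Tm = 81.5 + (-49.8) + 16.209 − 15.698 = 32.211 → 32.2°C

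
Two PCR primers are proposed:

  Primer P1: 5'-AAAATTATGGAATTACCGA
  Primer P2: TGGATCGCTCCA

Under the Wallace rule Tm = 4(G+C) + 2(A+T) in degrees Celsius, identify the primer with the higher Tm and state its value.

Primer P1, 48°C

Primer P1: A+T=14, G+C=5 → Tm = 2(14)+4(5) = 48°C
Primer P2: A+T=5, G+C=7 → Tm = 2(5)+4(7) = 38°C
48°C vs 38°C → primer P1 is higher.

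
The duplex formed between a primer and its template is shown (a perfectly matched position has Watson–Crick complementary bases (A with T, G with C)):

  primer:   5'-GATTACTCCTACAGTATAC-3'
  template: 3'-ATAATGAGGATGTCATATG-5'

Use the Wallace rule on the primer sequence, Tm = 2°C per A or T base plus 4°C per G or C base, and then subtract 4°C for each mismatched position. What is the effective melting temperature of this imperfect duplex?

Primer base counts: A=6, T=6, G=2, C=5 → A+T=12, G+C=7
Perfect-match Tm = 2(12) + 4(7) = 24 + 28 = 52°C
Mismatches (positions where the bases are not complementary): 1 (at position 1)
Effective Tm = 52 − 1×4 = 52 − 4 = 48°C

48°C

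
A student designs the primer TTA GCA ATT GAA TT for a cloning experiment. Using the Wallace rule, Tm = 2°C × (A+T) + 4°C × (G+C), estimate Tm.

34°C

Counting bases: A=5, G=2, C=1, T=6
A+T = 11, G+C = 3
Tm = 2(11) + 4(3) = 22 + 12 = 34°C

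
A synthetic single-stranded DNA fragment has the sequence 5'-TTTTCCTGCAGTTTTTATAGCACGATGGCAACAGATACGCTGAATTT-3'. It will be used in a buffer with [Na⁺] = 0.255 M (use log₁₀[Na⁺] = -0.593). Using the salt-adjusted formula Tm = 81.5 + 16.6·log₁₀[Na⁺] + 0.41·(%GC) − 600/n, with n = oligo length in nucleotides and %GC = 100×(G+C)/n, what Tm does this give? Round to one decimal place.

Length n = 47. Counting bases: A=12, C=9, G=9, T=17
G+C = 18, so %GC = 18/47 × 100 = 38.298%
Salt term: 16.6 × (-0.593) = -9.844
GC term: 0.41 × 38.298 = 15.702; length term: −600/47 = −12.766
Tm = 81.5 + (-9.844) + 15.702 − 12.766 = 74.592 → 74.6°C

74.6°C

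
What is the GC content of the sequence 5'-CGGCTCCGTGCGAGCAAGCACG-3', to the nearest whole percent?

73%

Counting bases: T=2, G=8, A=4, C=8
G+C = 8 + 8 = 16 out of 22 bases
%GC = 16/22 × 100 = 72.73% ≈ 73%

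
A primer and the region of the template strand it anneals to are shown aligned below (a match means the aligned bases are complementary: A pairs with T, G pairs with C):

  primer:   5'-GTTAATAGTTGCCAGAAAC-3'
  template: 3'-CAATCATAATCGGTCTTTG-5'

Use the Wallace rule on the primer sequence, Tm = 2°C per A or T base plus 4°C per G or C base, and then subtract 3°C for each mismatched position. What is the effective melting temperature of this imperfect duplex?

Primer base counts: A=7, T=5, G=4, C=3 → A+T=12, G+C=7
Perfect-match Tm = 2(12) + 4(7) = 24 + 28 = 52°C
Mismatches (positions where the bases are not complementary): 3 (at positions 5, 8, 10)
Effective Tm = 52 − 3×3 = 52 − 9 = 43°C

43°C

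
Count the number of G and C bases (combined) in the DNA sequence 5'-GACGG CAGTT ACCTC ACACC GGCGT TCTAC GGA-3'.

Scanning the sequence gives T=6, G=9, C=11, A=7.
Total G or C: 9 + 11 = 20

20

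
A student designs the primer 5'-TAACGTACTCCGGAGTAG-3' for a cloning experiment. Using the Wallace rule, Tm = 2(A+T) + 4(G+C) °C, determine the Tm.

54°C

T=4, C=4, A=5, G=5
AT pairs contribute 9, GC pairs contribute 9.
Tm = 4·9 + 2·9 = 36 + 18 = 54°C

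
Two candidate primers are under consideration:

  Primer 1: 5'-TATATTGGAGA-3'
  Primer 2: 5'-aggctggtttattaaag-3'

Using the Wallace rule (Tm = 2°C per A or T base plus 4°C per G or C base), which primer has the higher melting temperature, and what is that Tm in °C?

Primer 1: A+T=8, G+C=3 → Tm = 2(8)+4(3) = 28°C
Primer 2: A+T=11, G+C=6 → Tm = 2(11)+4(6) = 46°C
28°C vs 46°C → primer 2 is higher.

Primer 2, 46°C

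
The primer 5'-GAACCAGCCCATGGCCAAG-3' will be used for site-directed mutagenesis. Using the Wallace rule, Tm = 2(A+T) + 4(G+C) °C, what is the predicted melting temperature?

62°C

Counting bases: A=6, G=5, C=7, T=1
AT pairs contribute 7, GC pairs contribute 12.
Tm = 2(7) + 4(12) = 14 + 48 = 62°C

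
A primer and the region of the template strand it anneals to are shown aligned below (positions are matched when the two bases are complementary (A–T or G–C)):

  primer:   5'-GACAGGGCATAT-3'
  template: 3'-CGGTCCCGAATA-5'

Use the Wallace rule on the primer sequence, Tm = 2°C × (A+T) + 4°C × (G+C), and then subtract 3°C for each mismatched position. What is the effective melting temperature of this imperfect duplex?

30°C

Primer base counts: A=4, T=2, G=4, C=2 → A+T=6, G+C=6
Perfect-match Tm = 2(6) + 4(6) = 12 + 24 = 36°C
Mismatches (positions where the bases are not complementary): 2 (at positions 2, 9)
Effective Tm = 36 − 2×3 = 36 − 6 = 30°C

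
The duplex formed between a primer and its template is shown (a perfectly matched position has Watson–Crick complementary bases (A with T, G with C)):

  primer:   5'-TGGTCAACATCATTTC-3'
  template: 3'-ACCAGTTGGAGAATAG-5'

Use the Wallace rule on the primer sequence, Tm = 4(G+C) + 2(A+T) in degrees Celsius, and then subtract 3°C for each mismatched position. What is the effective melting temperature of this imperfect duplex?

35°C

Primer base counts: A=4, T=6, G=2, C=4 → A+T=10, G+C=6
Perfect-match Tm = 2(10) + 4(6) = 20 + 24 = 44°C
Mismatches (positions where the bases are not complementary): 3 (at positions 9, 12, 14)
Effective Tm = 44 − 3×3 = 44 − 9 = 35°C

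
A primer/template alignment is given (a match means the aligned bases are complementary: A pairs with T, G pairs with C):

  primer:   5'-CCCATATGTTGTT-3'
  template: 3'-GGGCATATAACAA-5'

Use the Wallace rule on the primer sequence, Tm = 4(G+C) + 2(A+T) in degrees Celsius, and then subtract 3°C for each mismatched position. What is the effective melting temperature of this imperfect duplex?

30°C

Primer base counts: A=2, T=6, G=2, C=3 → A+T=8, G+C=5
Perfect-match Tm = 2(8) + 4(5) = 16 + 20 = 36°C
Mismatches (positions where the bases are not complementary): 2 (at positions 4, 8)
Effective Tm = 36 − 2×3 = 36 − 6 = 30°C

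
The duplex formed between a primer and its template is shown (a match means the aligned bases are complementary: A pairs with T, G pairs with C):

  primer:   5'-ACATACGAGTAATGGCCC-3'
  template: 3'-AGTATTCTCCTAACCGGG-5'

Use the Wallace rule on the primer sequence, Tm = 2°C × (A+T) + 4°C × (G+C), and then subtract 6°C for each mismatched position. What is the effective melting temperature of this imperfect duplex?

30°C

Primer base counts: A=6, T=3, G=4, C=5 → A+T=9, G+C=9
Perfect-match Tm = 2(9) + 4(9) = 18 + 36 = 54°C
Mismatches (positions where the bases are not complementary): 4 (at positions 1, 6, 10, 12)
Effective Tm = 54 − 4×6 = 54 − 24 = 30°C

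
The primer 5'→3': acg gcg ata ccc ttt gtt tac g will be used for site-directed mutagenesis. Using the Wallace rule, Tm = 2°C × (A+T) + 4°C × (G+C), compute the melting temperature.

66°C

Counting bases: T=7, G=5, A=4, C=6
So N_AT = 11 and N_GC = 11.
Tm = 2×11 + 4×11 = 66°C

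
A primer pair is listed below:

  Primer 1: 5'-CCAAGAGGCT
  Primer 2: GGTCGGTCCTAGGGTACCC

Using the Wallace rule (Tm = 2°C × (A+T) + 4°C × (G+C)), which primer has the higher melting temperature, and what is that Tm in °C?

Primer 1: A+T=4, G+C=6 → Tm = 2(4)+4(6) = 32°C
Primer 2: A+T=6, G+C=13 → Tm = 2(6)+4(13) = 64°C
32°C vs 64°C → primer 2 is higher.

Primer 2, 64°C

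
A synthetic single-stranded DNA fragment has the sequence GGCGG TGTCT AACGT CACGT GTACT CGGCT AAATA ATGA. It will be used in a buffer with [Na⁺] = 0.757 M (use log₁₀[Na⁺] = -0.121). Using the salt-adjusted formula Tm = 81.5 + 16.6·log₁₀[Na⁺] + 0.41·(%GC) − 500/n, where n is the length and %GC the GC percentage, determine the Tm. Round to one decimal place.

Length n = 39. Scanning the sequence gives T=10, A=10, G=11, C=8.
G+C = 19, so %GC = 19/39 × 100 = 48.718%
Salt term: 16.6 × (-0.121) = -2.009
GC term: 0.41 × 48.718 = 19.974; length term: −500/39 = −12.821
Tm = 81.5 + (-2.009) + 19.974 − 12.821 = 86.644 → 86.6°C

86.6°C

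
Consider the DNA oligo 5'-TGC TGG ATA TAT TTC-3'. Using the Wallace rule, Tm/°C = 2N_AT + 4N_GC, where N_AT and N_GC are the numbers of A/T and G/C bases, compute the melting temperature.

40°C

Scanning the sequence gives T=7, A=3, C=2, G=3.
A+T = 10, G+C = 5
Tm = 2(10) + 4(5) = 20 + 20 = 40°C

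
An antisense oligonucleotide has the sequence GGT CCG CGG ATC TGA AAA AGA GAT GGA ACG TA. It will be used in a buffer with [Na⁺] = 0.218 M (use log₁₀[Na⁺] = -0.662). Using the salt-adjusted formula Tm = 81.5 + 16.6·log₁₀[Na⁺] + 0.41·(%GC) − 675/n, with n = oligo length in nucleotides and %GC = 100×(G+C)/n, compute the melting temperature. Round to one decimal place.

Length n = 32. T=5, A=11, C=5, G=11
G+C = 16, so %GC = 16/32 × 100 = 50%
Salt term: 16.6 × (-0.662) = -10.989
GC term: 0.41 × 50 = 20.5; length term: −675/32 = −21.094
Tm = 81.5 + (-10.989) + 20.5 − 21.094 = 69.917 → 69.9°C

69.9°C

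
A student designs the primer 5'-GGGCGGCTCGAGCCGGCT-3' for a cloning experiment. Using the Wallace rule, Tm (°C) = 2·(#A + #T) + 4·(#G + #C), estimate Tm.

66°C

G=9, C=6, A=1, T=2
A+T = 3, G+C = 15
Tm = 4·15 + 2·3 = 60 + 6 = 66°C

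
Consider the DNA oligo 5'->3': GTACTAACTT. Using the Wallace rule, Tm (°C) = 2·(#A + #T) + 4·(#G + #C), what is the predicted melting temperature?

Counting bases: C=2, T=4, A=3, G=1
So N_AT = 7 and N_GC = 3.
Tm = 4·3 + 2·7 = 12 + 14 = 26°C

26°C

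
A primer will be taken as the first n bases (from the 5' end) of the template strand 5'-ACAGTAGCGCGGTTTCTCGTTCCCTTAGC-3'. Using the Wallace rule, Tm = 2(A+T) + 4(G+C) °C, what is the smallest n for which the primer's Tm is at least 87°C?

n = 29

First 28 bases: ACAGTAGCGCGGTTTCTCGTTCCCTTAG → Tm = 86°C (< 87°C)
First 29 bases: ACAGTAGCGCGGTTTCTCGTTCCCTTAGC → Tm = 90°C (≥ 87°C)
Since every base adds ≥2°C, Tm only increases with n, so the threshold is first crossed at n = 29.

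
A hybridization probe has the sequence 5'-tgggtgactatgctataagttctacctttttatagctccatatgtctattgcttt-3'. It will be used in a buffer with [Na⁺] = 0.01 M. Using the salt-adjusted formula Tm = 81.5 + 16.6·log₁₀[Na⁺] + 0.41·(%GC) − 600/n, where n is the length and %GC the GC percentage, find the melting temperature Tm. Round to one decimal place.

51.6°C

Length n = 55. C=10, A=11, G=9, T=25
G+C = 19, so %GC = 19/55 × 100 = 34.545%
Salt term: 16.6 × (-2) = -33.2
GC term: 0.41 × 34.545 = 14.163; length term: −600/55 = −10.909
Tm = 81.5 + (-33.2) + 14.163 − 10.909 = 51.554 → 51.6°C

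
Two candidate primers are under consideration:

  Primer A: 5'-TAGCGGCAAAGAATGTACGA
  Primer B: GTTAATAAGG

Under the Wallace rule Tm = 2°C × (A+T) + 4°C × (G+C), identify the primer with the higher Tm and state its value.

Primer A, 58°C

Primer A: A+T=11, G+C=9 → Tm = 2(11)+4(9) = 58°C
Primer B: A+T=7, G+C=3 → Tm = 2(7)+4(3) = 26°C
58°C vs 26°C → primer A is higher.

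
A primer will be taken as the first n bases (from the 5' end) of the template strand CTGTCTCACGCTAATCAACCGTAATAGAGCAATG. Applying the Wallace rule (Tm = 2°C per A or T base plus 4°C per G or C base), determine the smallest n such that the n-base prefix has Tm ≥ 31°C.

First 9 bases: CTGTCTCAC → Tm = 28°C (< 31°C)
First 10 bases: CTGTCTCACG → Tm = 32°C (≥ 31°C)
Since every base adds ≥2°C, Tm only increases with n, so the threshold is first crossed at n = 10.

n = 10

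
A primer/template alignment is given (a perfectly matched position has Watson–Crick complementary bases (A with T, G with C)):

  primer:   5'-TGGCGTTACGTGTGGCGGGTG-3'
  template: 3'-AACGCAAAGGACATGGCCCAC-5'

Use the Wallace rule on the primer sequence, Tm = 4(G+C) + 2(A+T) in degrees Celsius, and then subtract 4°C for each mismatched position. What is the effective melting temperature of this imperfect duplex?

Primer base counts: A=1, T=6, G=11, C=3 → A+T=7, G+C=14
Perfect-match Tm = 2(7) + 4(14) = 14 + 56 = 70°C
Mismatches (positions where the bases are not complementary): 5 (at positions 2, 8, 10, 14, 15)
Effective Tm = 70 − 5×4 = 70 − 20 = 50°C

50°C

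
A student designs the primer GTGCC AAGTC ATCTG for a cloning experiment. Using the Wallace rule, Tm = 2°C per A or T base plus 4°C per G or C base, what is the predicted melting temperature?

46°C

G=4, T=4, C=4, A=3
AT pairs contribute 7, GC pairs contribute 8.
Tm = 2(7) + 4(8) = 14 + 32 = 46°C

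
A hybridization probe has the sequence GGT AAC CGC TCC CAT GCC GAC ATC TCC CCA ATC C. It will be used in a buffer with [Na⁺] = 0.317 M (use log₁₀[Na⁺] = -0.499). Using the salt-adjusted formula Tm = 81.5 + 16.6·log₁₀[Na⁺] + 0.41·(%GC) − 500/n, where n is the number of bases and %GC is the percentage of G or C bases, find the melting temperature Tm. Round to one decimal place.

Length n = 34. Scanning the sequence gives C=16, G=5, T=6, A=7.
G+C = 21, so %GC = 21/34 × 100 = 61.765%
Salt term: 16.6 × (-0.499) = -8.283
GC term: 0.41 × 61.765 = 25.324; length term: −500/34 = −14.706
Tm = 81.5 + (-8.283) + 25.324 − 14.706 = 83.835 → 83.8°C

83.8°C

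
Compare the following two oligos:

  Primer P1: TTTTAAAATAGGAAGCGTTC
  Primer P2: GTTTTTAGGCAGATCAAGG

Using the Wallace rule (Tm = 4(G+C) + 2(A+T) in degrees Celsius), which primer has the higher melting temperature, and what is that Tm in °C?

Primer P1: A+T=14, G+C=6 → Tm = 2(14)+4(6) = 52°C
Primer P2: A+T=11, G+C=8 → Tm = 2(11)+4(8) = 54°C
52°C vs 54°C → primer P2 is higher.

Primer P2, 54°C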